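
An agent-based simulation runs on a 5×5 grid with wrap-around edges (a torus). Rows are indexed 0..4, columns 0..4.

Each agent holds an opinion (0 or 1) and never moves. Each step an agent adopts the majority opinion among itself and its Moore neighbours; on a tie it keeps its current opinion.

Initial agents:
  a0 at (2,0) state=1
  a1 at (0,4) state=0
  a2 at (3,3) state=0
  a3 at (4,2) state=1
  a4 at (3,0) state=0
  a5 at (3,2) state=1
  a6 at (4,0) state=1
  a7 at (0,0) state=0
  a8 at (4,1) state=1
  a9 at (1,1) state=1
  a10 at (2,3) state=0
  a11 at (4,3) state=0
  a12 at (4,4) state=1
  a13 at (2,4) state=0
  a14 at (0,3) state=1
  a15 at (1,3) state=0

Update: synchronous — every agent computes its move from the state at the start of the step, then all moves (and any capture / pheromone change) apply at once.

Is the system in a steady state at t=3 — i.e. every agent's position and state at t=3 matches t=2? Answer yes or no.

t=1: a0@(2,0):1 a1@(0,4):0 a2@(3,3):0 a3@(4,2):1 a4@(3,0):1 a5@(3,2):1 a6@(4,0):1 a7@(0,0):1 a8@(4,1):1 a9@(1,1):1 a10@(2,3):0 a11@(4,3):1 a12@(4,4):0 a13@(2,4):0 a14@(0,3):1 a15@(1,3):0
t=2: a0@(2,0):1 a1@(0,4):1 a2@(3,3):0 a3@(4,2):1 a4@(3,0):1 a5@(3,2):1 a6@(4,0):1 a7@(0,0):1 a8@(4,1):1 a9@(1,1):1 a10@(2,3):0 a11@(4,3):1 a12@(4,4):1 a13@(2,4):0 a14@(0,3):1 a15@(1,3):0
t=3: a0@(2,0):1 a1@(0,4):1 a2@(3,3):1 a3@(4,2):1 a4@(3,0):1 a5@(3,2):1 a6@(4,0):1 a7@(0,0):1 a8@(4,1):1 a9@(1,1):1 a10@(2,3):0 a11@(4,3):1 a12@(4,4):1 a13@(2,4):0 a14@(0,3):1 a15@(1,3):0

no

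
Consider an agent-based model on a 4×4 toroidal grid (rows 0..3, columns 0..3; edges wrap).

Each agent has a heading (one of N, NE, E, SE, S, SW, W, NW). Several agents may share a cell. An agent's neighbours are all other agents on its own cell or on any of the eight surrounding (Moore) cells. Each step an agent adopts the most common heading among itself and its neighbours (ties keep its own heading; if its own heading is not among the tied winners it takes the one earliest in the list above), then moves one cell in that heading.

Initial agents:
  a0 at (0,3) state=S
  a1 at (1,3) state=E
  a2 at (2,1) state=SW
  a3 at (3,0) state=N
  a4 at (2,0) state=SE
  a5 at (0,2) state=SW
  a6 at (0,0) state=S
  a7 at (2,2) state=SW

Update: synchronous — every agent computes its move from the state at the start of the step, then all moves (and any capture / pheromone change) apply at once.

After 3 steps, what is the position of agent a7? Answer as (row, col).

t=1: a0@(1,3):S a1@(2,3):S a2@(3,0):SW a3@(0,0):S a4@(3,1):SE a5@(1,1):SW a6@(1,0):S a7@(3,1):SW
t=2: a0@(2,3):S a1@(3,3):S a2@(0,3):SW a3@(1,0):S a4@(0,0):SW a5@(2,1):S a6@(2,0):S a7@(0,0):SW
t=3: a0@(3,3):S a1@(0,3):S a2@(1,2):SW a3@(2,0):S a4@(1,3):SW a5@(3,1):S a6@(3,0):S a7@(1,3):SW

(1, 3)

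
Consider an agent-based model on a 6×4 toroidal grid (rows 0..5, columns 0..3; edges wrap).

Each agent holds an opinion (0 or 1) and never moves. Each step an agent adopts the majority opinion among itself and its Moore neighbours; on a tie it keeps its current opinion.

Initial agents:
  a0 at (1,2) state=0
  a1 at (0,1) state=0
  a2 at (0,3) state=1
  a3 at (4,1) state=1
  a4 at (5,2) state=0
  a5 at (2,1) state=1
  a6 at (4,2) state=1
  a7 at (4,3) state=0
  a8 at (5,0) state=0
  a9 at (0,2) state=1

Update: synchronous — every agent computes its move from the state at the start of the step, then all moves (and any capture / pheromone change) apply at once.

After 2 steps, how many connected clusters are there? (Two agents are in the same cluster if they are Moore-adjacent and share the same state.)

t=1: a0@(1,2):1 a1@(0,1):0 a2@(0,3):0 a3@(4,1):1 a4@(5,2):1 a5@(2,1):1 a6@(4,2):1 a7@(4,3):0 a8@(5,0):0 a9@(0,2):0
t=2: a0@(1,2):0 a1@(0,1):0 a2@(0,3):0 a3@(4,1):1 a4@(5,2):0 a5@(2,1):1 a6@(4,2):1 a7@(4,3):0 a8@(5,0):0 a9@(0,2):0

3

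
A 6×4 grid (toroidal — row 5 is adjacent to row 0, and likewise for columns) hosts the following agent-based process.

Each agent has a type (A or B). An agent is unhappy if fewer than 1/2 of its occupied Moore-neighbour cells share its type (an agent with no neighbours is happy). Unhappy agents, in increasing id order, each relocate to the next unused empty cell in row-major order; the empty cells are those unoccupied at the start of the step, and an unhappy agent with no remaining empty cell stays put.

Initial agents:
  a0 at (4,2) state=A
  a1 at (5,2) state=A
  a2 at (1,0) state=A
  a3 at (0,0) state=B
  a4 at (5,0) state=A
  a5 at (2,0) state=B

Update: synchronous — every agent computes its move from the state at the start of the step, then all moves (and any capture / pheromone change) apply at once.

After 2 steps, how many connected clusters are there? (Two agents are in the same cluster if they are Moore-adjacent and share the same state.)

t=1: a0@(4,2):A a1@(5,2):A a2@(0,1):A a3@(0,2):B a4@(0,3):A a5@(1,1):B
t=2: a0@(4,2):A a1@(5,2):A a2@(0,0):A a3@(1,0):B a4@(0,3):A a5@(1,1):B

2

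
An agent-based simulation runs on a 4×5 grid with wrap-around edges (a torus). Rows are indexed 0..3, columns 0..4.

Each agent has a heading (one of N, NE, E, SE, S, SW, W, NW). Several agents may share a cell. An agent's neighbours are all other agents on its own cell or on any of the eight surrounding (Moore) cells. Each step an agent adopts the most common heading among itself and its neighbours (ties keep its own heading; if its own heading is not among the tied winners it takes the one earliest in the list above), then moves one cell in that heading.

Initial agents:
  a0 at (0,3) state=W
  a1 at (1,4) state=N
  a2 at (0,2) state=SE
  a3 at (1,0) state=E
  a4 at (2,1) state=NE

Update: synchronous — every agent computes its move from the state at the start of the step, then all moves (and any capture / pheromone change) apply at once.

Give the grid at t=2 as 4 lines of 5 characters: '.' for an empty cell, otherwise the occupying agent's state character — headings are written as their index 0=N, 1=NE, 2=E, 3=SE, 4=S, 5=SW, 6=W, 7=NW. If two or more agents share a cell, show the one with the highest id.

.6.1.
..2..
....3
....0

t=1: a0@(0,2):W a1@(0,4):N a2@(1,3):SE a3@(1,1):E a4@(1,2):NE
t=2: a0@(0,1):W a1@(3,4):N a2@(2,4):SE a3@(1,2):E a4@(0,3):NE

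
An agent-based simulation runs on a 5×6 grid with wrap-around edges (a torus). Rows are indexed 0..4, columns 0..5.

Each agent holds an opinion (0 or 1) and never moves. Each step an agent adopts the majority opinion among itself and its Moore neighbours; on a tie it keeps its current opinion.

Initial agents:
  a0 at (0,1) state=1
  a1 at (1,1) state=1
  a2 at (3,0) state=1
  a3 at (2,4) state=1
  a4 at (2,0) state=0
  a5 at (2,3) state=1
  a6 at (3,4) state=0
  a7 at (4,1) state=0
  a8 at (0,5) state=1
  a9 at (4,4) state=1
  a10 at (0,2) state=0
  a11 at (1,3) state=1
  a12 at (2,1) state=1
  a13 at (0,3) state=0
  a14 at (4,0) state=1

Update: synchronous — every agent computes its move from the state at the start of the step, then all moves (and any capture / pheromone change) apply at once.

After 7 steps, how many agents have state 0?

0

t=1: a0@(0,1):1 a1@(1,1):1 a2@(3,0):1 a3@(2,4):1 a4@(2,0):1 a5@(2,3):1 a6@(3,4):1 a7@(4,1):1 a8@(0,5):1 a9@(4,4):1 a10@(0,2):0 a11@(1,3):1 a12@(2,1):1 a13@(0,3):0 a14@(4,0):1
t=2: a0@(0,1):1 a1@(1,1):1 a2@(3,0):1 a3@(2,4):1 a4@(2,0):1 a5@(2,3):1 a6@(3,4):1 a7@(4,1):1 a8@(0,5):1 a9@(4,4):1 a10@(0,2):1 a11@(1,3):1 a12@(2,1):1 a13@(0,3):0 a14@(4,0):1
t=3: a0@(0,1):1 a1@(1,1):1 a2@(3,0):1 a3@(2,4):1 a4@(2,0):1 a5@(2,3):1 a6@(3,4):1 a7@(4,1):1 a8@(0,5):1 a9@(4,4):1 a10@(0,2):1 a11@(1,3):1 a12@(2,1):1 a13@(0,3):1 a14@(4,0):1
t=4: (unchanged — steady state)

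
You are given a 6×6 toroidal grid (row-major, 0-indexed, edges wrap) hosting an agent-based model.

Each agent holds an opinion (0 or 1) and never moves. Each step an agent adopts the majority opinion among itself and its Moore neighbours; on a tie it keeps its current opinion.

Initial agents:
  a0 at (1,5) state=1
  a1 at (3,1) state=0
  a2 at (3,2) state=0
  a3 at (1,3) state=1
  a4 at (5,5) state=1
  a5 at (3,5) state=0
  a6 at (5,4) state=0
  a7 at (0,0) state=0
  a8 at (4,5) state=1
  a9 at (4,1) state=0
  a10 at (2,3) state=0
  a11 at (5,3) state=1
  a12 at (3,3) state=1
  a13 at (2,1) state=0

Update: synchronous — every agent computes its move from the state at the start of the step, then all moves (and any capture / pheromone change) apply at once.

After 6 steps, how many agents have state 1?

t=1: a0@(1,5):1 a1@(3,1):0 a2@(3,2):0 a3@(1,3):1 a4@(5,5):1 a5@(3,5):0 a6@(5,4):1 a7@(0,0):1 a8@(4,5):1 a9@(4,1):0 a10@(2,3):0 a11@(5,3):1 a12@(3,3):0 a13@(2,1):0
t=2: (unchanged — steady state)

7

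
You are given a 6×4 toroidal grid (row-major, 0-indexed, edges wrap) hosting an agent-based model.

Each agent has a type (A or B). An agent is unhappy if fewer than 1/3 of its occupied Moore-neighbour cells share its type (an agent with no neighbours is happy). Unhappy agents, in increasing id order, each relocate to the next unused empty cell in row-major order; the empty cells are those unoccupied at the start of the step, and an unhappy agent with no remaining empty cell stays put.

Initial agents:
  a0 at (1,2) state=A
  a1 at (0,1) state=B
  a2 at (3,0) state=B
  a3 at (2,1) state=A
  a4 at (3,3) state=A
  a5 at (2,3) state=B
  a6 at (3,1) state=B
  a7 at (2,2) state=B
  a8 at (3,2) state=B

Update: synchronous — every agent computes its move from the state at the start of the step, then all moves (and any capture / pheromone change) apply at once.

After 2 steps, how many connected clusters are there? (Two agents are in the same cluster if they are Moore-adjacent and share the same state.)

3

t=1: a0@(0,0):A a1@(0,2):B a2@(3,0):B a3@(0,3):A a4@(1,0):A a5@(2,3):B a6@(3,1):B a7@(2,2):B a8@(3,2):B
t=2: a0@(0,0):A a1@(0,1):B a2@(3,0):B a3@(0,3):A a4@(1,0):A a5@(2,3):B a6@(3,1):B a7@(2,2):B a8@(3,2):B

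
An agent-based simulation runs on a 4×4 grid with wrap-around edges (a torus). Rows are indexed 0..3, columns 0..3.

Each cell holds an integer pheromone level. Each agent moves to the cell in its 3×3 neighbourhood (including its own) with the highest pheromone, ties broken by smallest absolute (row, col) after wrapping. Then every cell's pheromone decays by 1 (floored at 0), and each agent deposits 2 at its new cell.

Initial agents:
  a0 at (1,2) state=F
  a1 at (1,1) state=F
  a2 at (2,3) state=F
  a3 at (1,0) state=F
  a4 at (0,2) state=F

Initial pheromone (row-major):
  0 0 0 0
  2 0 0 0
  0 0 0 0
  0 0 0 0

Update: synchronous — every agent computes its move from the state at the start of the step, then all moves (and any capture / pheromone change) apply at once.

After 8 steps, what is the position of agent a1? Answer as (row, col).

(1, 0)

t=1: a0@(0,1) a1@(1,0) a2@(1,0) a3@(1,0) a4@(0,1) | pheromone: 0 4 0 0 / 7 0 0 0 / 0 0 0 0 / 0 0 0 0
t=2: a0@(1,0) a1@(1,0) a2@(1,0) a3@(1,0) a4@(1,0) | pheromone: 0 3 0 0 / 16 0 0 0 / 0 0 0 0 / 0 0 0 0
t=3: a0@(1,0) a1@(1,0) a2@(1,0) a3@(1,0) a4@(1,0) | pheromone: 0 2 0 0 / 25 0 0 0 / 0 0 0 0 / 0 0 0 0
t=4: a0@(1,0) a1@(1,0) a2@(1,0) a3@(1,0) a4@(1,0) | pheromone: 0 1 0 0 / 34 0 0 0 / 0 0 0 0 / 0 0 0 0
t=5: a0@(1,0) a1@(1,0) a2@(1,0) a3@(1,0) a4@(1,0) | pheromone: 0 0 0 0 / 43 0 0 0 / 0 0 0 0 / 0 0 0 0
t=6: a0@(1,0) a1@(1,0) a2@(1,0) a3@(1,0) a4@(1,0) | pheromone: 0 0 0 0 / 52 0 0 0 / 0 0 0 0 / 0 0 0 0
t=7: a0@(1,0) a1@(1,0) a2@(1,0) a3@(1,0) a4@(1,0) | pheromone: 0 0 0 0 / 61 0 0 0 / 0 0 0 0 / 0 0 0 0
t=8: a0@(1,0) a1@(1,0) a2@(1,0) a3@(1,0) a4@(1,0) | pheromone: 0 0 0 0 / 70 0 0 0 / 0 0 0 0 / 0 0 0 0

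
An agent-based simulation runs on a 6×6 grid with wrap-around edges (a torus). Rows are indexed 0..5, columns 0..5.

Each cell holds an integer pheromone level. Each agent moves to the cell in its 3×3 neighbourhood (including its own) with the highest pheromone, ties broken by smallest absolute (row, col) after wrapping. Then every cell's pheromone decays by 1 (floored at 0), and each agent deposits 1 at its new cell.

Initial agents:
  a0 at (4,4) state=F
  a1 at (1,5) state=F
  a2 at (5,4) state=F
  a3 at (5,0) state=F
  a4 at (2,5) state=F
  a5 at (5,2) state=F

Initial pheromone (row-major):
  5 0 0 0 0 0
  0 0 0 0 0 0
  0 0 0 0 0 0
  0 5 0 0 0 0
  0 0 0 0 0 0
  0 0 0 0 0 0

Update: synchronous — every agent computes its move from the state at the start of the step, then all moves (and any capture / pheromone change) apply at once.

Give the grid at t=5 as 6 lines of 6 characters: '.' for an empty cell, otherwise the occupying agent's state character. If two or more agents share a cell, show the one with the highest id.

t=1: a0@(3,3) a1@(0,0) a2@(0,3) a3@(0,0) a4@(1,0) a5@(0,1) | pheromone: 6 1 0 1 0 0 / 1 0 0 0 0 0 / 0 0 0 0 0 0 / 0 4 0 1 0 0 / 0 0 0 0 0 0 / 0 0 0 0 0 0
t=2: a0@(3,3) a1@(0,0) a2@(0,3) a3@(0,0) a4@(0,0) a5@(0,0) | pheromone: 9 0 0 1 0 0 / 0 0 0 0 0 0 / 0 0 0 0 0 0 / 0 3 0 1 0 0 / 0 0 0 0 0 0 / 0 0 0 0 0 0
t=3: a0@(3,3) a1@(0,0) a2@(0,3) a3@(0,0) a4@(0,0) a5@(0,0) | pheromone: 12 0 0 1 0 0 / 0 0 0 0 0 0 / 0 0 0 0 0 0 / 0 2 0 1 0 0 / 0 0 0 0 0 0 / 0 0 0 0 0 0
t=4: a0@(3,3) a1@(0,0) a2@(0,3) a3@(0,0) a4@(0,0) a5@(0,0) | pheromone: 15 0 0 1 0 0 / 0 0 0 0 0 0 / 0 0 0 0 0 0 / 0 1 0 1 0 0 / 0 0 0 0 0 0 / 0 0 0 0 0 0
t=5: a0@(3,3) a1@(0,0) a2@(0,3) a3@(0,0) a4@(0,0) a5@(0,0) | pheromone: 18 0 0 1 0 0 / 0 0 0 0 0 0 / 0 0 0 0 0 0 / 0 0 0 1 0 0 / 0 0 0 0 0 0 / 0 0 0 0 0 0

F..F..
......
......
...F..
......
......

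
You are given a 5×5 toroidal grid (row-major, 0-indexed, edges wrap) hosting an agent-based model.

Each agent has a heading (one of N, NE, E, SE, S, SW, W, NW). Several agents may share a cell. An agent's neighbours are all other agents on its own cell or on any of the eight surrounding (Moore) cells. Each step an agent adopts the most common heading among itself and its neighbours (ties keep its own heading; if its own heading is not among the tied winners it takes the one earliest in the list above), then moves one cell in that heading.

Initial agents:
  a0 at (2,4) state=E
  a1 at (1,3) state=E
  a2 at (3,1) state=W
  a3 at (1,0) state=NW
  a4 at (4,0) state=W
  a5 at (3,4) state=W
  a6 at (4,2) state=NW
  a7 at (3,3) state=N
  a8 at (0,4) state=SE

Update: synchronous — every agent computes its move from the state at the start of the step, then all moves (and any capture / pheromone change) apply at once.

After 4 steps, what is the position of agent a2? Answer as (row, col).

(3, 2)

t=1: a0@(2,0):E a1@(1,4):E a2@(3,0):W a3@(0,4):NW a4@(4,4):W a5@(3,3):W a6@(3,1):NW a7@(2,3):N a8@(1,0):SE
t=2: a0@(2,1):E a1@(1,0):E a2@(3,4):W a3@(4,3):NW a4@(4,3):W a5@(3,2):W a6@(2,0):NW a7@(1,3):N a8@(1,1):E
t=3: a0@(2,2):E a1@(1,1):E a2@(3,3):W a3@(4,2):W a4@(4,2):W a5@(3,1):W a6@(2,1):E a7@(0,3):N a8@(1,2):E
t=4: a0@(2,3):E a1@(1,2):E a2@(3,2):W a3@(4,1):W a4@(4,1):W a5@(3,0):W a6@(2,2):E a7@(0,2):W a8@(1,3):E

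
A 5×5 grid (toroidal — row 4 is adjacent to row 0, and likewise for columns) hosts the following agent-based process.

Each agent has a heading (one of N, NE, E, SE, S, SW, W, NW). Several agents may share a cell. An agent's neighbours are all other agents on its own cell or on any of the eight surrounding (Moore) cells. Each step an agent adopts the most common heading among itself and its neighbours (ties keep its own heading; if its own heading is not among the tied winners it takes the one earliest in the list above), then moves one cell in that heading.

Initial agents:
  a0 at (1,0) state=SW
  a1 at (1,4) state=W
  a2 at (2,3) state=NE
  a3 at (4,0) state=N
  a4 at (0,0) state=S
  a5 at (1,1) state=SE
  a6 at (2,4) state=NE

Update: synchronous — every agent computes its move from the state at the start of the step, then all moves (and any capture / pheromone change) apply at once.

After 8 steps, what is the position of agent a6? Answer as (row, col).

(4, 2)

t=1: a0@(2,4):SW a1@(0,0):NE a2@(1,4):NE a3@(3,0):N a4@(1,0):S a5@(2,2):SE a6@(1,0):NE
t=2: a0@(1,0):NE a1@(4,1):NE a2@(0,0):NE a3@(2,0):N a4@(0,1):NE a5@(3,3):SE a6@(0,1):NE
t=3: a0@(0,1):NE a1@(3,2):NE a2@(4,1):NE a3@(1,0):N a4@(4,2):NE a5@(4,4):SE a6@(4,2):NE
t=4: a0@(4,2):NE a1@(2,3):NE a2@(3,2):NE a3@(0,0):N a4@(3,3):NE a5@(0,0):SE a6@(3,3):NE
t=5: a0@(3,3):NE a1@(1,4):NE a2@(2,3):NE a3@(4,0):N a4@(2,4):NE a5@(1,1):SE a6@(2,4):NE
t=6: a0@(2,4):NE a1@(0,0):NE a2@(1,4):NE a3@(3,0):N a4@(1,0):NE a5@(2,2):SE a6@(1,0):NE
t=7: a0@(1,0):NE a1@(4,1):NE a2@(0,0):NE a3@(2,0):N a4@(0,1):NE a5@(3,3):SE a6@(0,1):NE
t=8: a0@(0,1):NE a1@(3,2):NE a2@(4,1):NE a3@(1,0):N a4@(4,2):NE a5@(4,4):SE a6@(4,2):NE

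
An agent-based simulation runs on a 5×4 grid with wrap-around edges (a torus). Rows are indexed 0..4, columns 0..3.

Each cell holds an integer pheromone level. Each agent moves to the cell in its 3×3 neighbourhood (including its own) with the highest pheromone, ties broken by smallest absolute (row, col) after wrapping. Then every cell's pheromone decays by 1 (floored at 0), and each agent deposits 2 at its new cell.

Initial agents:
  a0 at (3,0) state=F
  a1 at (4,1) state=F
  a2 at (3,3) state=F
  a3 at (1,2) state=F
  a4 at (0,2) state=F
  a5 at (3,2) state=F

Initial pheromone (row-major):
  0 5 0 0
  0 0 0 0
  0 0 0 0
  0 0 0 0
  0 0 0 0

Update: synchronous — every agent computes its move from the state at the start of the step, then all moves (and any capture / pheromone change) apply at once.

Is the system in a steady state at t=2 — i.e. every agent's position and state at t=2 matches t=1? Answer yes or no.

no

t=1: a0@(2,0) a1@(0,1) a2@(2,0) a3@(0,1) a4@(0,1) a5@(2,1) | pheromone: 0 10 0 0 / 0 0 0 0 / 4 2 0 0 / 0 0 0 0 / 0 0 0 0
t=2: a0@(2,0) a1@(0,1) a2@(2,0) a3@(0,1) a4@(0,1) a5@(2,0) | pheromone: 0 15 0 0 / 0 0 0 0 / 9 1 0 0 / 0 0 0 0 / 0 0 0 0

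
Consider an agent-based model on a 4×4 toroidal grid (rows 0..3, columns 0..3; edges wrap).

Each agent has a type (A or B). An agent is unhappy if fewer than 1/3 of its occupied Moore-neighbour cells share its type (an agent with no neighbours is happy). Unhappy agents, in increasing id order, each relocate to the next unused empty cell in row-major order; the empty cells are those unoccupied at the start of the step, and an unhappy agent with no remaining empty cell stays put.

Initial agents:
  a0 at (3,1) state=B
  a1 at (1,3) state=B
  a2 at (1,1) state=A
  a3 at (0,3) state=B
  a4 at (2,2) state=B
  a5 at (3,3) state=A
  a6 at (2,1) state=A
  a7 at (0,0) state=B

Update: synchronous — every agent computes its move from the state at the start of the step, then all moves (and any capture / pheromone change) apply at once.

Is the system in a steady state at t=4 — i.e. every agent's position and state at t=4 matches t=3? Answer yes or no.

yes

t=1: a0@(3,1):B a1@(1,3):B a2@(1,1):A a3@(0,3):B a4@(2,2):B a5@(0,1):A a6@(2,1):A a7@(0,0):B
t=2: (unchanged — steady state)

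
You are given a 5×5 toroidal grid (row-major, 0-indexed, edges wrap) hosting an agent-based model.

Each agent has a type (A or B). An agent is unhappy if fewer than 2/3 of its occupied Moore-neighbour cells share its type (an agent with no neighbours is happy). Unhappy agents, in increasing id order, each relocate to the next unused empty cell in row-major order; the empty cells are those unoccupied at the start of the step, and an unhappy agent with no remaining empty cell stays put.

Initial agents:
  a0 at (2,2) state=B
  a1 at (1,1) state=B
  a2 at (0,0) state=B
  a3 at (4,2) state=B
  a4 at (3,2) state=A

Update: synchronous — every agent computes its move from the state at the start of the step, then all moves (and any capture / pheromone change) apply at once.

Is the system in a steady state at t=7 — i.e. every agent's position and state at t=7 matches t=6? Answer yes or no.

no

t=1: a0@(0,1):B a1@(1,1):B a2@(0,0):B a3@(0,2):B a4@(0,3):A
t=2: a0@(0,1):B a1@(1,1):B a2@(0,0):B a3@(0,2):B a4@(0,4):A
t=3: a0@(0,1):B a1@(1,1):B a2@(0,0):B a3@(0,2):B a4@(0,3):A
t=4: a0@(0,1):B a1@(1,1):B a2@(0,0):B a3@(0,2):B a4@(0,4):A
t=5: a0@(0,1):B a1@(1,1):B a2@(0,0):B a3@(0,2):B a4@(0,3):A
t=6: a0@(0,1):B a1@(1,1):B a2@(0,0):B a3@(0,2):B a4@(0,4):A
t=7: a0@(0,1):B a1@(1,1):B a2@(0,0):B a3@(0,2):B a4@(0,3):A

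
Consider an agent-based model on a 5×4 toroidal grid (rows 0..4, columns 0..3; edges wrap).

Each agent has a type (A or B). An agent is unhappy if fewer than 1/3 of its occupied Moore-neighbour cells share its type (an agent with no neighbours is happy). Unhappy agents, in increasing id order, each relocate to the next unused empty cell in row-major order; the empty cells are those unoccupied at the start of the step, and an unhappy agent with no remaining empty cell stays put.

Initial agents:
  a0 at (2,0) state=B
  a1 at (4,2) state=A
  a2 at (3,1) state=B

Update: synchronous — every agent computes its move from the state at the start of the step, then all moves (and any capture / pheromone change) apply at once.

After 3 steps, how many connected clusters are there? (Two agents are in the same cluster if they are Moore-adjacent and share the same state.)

t=1: a0@(2,0):B a1@(0,0):A a2@(3,1):B
t=2: (unchanged — steady state)

2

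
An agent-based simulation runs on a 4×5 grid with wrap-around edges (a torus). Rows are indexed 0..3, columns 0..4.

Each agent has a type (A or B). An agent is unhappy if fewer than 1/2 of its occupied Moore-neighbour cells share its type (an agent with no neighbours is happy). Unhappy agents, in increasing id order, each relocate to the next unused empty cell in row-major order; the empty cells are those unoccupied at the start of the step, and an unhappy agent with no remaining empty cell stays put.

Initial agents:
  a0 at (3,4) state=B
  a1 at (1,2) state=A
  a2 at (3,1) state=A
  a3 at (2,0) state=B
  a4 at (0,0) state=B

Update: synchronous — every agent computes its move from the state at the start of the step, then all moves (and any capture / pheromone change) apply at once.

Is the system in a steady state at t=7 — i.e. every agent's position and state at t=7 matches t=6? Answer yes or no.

t=1: a0@(3,4):B a1@(1,2):A a2@(0,1):A a3@(2,0):B a4@(0,0):B
t=2: (unchanged — steady state)

yes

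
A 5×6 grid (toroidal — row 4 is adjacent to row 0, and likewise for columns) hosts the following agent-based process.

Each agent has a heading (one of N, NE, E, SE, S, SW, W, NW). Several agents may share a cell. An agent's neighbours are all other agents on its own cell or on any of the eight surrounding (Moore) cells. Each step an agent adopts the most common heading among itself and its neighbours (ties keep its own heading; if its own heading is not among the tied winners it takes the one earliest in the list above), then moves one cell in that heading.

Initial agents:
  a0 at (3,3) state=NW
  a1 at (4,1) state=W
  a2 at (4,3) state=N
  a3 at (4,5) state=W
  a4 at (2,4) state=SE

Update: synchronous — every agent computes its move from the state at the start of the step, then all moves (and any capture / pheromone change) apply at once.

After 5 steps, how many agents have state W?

3

t=1: a0@(2,2):NW a1@(4,0):W a2@(3,3):N a3@(4,4):W a4@(3,5):SE
t=2: a0@(1,1):NW a1@(4,5):W a2@(2,3):N a3@(4,3):W a4@(3,4):W
t=3: a0@(0,0):NW a1@(4,4):W a2@(1,3):N a3@(4,2):W a4@(3,3):W
t=4: a0@(4,5):NW a1@(4,3):W a2@(0,3):N a3@(4,1):W a4@(3,2):W
t=5: a0@(3,4):NW a1@(4,2):W a2@(4,3):N a3@(4,0):W a4@(3,1):W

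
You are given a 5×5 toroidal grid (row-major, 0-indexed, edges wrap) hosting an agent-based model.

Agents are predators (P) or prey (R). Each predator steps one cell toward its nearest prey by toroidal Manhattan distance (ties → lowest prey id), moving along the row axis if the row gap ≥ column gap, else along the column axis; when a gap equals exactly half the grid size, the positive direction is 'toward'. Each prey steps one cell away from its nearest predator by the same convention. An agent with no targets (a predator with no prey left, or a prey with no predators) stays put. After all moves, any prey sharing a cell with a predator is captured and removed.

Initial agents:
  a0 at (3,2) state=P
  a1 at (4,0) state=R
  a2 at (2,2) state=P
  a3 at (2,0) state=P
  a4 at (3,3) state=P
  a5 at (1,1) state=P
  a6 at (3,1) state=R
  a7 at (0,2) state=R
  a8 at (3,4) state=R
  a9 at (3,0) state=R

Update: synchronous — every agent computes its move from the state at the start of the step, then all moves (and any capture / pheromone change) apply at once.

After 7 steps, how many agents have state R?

1

t=1: a0@(3,1):P a1@(0,0):R a2@(3,2):P a3@(3,0):P a4@(3,4):P a5@(2,1):P a7@(1,2):R a9@(4,0):R
t=2: a0@(4,1):P a1@(1,0):R a2@(2,2):P a3@(4,0):P a4@(4,4):P a5@(1,1):P a7@(0,2):R a9@(0,0):R
t=3: a0@(0,1):P a1@(1,4):R a2@(1,2):P a3@(0,0):P a4@(0,4):P a5@(1,0):P
t=4: a0@(0,0):P a1@(2,4):R a2@(1,3):P a3@(1,0):P a4@(1,4):P a5@(1,4):P
t=5: a0@(1,0):P a1@(3,4):R a2@(2,3):P a3@(2,0):P a4@(2,4):P a5@(2,4):P
t=6: a0@(2,0):P a1@(4,4):R a2@(3,3):P a3@(3,0):P a4@(3,4):P a5@(3,4):P
t=7: a0@(3,0):P a1@(0,4):R a2@(4,3):P a3@(4,0):P a4@(4,4):P a5@(4,4):P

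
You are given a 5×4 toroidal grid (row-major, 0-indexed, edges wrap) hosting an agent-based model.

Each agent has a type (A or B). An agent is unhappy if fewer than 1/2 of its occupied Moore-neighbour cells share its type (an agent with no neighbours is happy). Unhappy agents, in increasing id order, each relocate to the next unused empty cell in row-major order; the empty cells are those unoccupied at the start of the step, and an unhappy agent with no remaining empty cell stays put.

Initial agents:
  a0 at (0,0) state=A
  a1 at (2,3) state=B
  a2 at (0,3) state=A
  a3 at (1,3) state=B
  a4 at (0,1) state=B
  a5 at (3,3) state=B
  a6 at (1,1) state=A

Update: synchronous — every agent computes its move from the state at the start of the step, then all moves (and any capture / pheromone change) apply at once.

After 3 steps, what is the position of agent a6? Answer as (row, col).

(0, 2)

t=1: a0@(0,0):A a1@(2,3):B a2@(0,3):A a3@(0,2):B a4@(1,0):B a5@(3,3):B a6@(1,1):A
t=2: a0@(0,0):A a1@(2,3):B a2@(0,1):A a3@(1,2):B a4@(1,3):B a5@(3,3):B a6@(2,0):A
t=3: a0@(0,0):A a1@(2,3):B a2@(0,1):A a3@(1,2):B a4@(1,3):B a5@(3,3):B a6@(0,2):A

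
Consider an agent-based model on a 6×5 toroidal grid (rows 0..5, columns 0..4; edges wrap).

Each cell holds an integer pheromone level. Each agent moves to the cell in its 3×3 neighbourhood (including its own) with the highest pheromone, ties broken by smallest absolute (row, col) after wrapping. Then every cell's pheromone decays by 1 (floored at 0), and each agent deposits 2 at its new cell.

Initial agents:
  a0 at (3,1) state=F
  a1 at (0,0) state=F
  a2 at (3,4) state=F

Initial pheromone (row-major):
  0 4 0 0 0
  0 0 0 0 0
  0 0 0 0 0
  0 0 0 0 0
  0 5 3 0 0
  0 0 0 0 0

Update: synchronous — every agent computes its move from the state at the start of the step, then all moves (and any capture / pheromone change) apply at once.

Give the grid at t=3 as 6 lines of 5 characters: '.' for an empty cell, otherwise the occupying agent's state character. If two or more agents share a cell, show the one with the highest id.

.F...
.....
F....
.....
.F...
.....

t=1: a0@(4,1) a1@(0,1) a2@(2,0) | pheromone: 0 5 0 0 0 / 0 0 0 0 0 / 2 0 0 0 0 / 0 0 0 0 0 / 0 6 2 0 0 / 0 0 0 0 0
t=2: a0@(4,1) a1@(0,1) a2@(2,0) | pheromone: 0 6 0 0 0 / 0 0 0 0 0 / 3 0 0 0 0 / 0 0 0 0 0 / 0 7 1 0 0 / 0 0 0 0 0
t=3: a0@(4,1) a1@(0,1) a2@(2,0) | pheromone: 0 7 0 0 0 / 0 0 0 0 0 / 4 0 0 0 0 / 0 0 0 0 0 / 0 8 0 0 0 / 0 0 0 0 0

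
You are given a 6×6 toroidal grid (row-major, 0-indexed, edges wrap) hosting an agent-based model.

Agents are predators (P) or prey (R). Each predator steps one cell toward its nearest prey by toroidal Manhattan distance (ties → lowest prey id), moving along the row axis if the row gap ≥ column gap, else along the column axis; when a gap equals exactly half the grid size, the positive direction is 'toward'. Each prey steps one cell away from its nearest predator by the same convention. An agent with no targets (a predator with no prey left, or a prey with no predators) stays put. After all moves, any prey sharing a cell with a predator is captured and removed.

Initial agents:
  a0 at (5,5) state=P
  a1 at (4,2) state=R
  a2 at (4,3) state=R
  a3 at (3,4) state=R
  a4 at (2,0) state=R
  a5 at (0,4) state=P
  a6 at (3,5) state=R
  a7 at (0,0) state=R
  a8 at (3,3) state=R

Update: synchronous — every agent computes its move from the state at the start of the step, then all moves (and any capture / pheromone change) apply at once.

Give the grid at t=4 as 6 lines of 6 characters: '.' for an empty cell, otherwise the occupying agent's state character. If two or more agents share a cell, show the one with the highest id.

......
.RRP..
......
......
..PRR.
......

t=1: a0@(4,5):P a1@(4,1):R a2@(4,2):R a3@(2,4):R a4@(1,0):R a5@(0,5):P a6@(2,5):R a7@(1,0):R a8@(2,3):R
t=2: a0@(4,0):P a1@(4,2):R a2@(4,1):R a3@(1,4):R a4@(2,0):R a5@(1,5):P a7@(2,0):R a8@(1,3):R
t=3: a0@(4,1):P a1@(4,3):R a2@(4,2):R a3@(1,3):R a4@(1,0):R a5@(1,4):P a7@(1,0):R a8@(1,2):R
t=4: a0@(4,2):P a1@(4,4):R a2@(4,3):R a3@(1,2):R a4@(1,1):R a5@(1,3):P a7@(1,1):R a8@(1,1):R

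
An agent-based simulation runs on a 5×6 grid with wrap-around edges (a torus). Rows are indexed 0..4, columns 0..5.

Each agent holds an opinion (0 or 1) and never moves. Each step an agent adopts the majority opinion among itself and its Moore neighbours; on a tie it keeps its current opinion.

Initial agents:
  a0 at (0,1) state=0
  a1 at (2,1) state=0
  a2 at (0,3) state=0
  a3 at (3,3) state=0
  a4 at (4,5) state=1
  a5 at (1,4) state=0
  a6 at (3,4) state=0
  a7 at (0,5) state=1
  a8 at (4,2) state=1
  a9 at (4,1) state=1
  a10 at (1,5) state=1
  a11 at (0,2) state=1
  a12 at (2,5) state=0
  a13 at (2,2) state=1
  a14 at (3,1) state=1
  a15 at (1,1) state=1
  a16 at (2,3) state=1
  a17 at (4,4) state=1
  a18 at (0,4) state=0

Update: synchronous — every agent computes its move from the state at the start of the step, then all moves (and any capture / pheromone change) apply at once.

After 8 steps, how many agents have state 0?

t=1: a0@(0,1):1 a1@(2,1):1 a2@(0,3):0 a3@(3,3):1 a4@(4,5):1 a5@(1,4):0 a6@(3,4):0 a7@(0,5):1 a8@(4,2):1 a9@(4,1):1 a10@(1,5):0 a11@(0,2):1 a12@(2,5):0 a13@(2,2):1 a14@(3,1):1 a15@(1,1):1 a16@(2,3):0 a17@(4,4):0 a18@(0,4):1
t=2: a0@(0,1):1 a1@(2,1):1 a2@(0,3):0 a3@(3,3):1 a4@(4,5):1 a5@(1,4):0 a6@(3,4):0 a7@(0,5):1 a8@(4,2):1 a9@(4,1):1 a10@(1,5):0 a11@(0,2):1 a12@(2,5):0 a13@(2,2):1 a14@(3,1):1 a15@(1,1):1 a16@(2,3):0 a17@(4,4):1 a18@(0,4):0
t=3: (unchanged — steady state)

7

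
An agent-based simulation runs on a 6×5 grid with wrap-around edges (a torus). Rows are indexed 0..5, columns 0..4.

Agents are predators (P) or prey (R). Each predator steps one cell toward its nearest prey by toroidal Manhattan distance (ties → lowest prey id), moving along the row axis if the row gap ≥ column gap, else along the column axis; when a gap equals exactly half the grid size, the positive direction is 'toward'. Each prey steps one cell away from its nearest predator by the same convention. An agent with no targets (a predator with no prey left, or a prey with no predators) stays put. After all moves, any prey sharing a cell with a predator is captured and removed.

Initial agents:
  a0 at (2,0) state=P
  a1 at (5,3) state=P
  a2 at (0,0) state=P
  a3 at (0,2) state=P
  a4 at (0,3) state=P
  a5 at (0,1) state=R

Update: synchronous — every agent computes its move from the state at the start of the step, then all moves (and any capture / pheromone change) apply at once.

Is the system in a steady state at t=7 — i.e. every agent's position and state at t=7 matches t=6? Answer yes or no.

yes

t=1: a0@(1,0):P a1@(5,2):P a2@(0,1):P a3@(0,1):P a4@(0,2):P
t=2: (unchanged — steady state)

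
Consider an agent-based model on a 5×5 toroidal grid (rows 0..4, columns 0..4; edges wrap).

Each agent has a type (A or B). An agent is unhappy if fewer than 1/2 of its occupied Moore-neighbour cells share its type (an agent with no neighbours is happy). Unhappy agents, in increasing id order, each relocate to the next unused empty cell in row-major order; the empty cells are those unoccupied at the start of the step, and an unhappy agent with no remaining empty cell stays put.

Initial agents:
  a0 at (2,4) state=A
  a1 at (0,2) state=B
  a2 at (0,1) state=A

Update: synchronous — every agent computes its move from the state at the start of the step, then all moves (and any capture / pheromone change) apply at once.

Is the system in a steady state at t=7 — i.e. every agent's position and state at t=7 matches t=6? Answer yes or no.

yes

t=1: a0@(2,4):A a1@(0,0):B a2@(0,3):A
t=2: (unchanged — steady state)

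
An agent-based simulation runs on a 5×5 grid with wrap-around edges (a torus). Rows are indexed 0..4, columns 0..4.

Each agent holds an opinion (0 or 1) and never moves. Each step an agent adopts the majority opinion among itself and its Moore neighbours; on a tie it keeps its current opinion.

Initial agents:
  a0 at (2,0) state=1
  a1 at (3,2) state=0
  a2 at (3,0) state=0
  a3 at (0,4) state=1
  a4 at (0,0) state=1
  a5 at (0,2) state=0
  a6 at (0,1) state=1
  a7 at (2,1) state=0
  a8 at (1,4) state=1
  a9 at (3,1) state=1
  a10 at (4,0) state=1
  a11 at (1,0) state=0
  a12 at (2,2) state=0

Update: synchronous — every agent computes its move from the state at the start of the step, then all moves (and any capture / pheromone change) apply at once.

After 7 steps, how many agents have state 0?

t=1: a0@(2,0):1 a1@(3,2):0 a2@(3,0):1 a3@(0,4):1 a4@(0,0):1 a5@(0,2):0 a6@(0,1):1 a7@(2,1):0 a8@(1,4):1 a9@(3,1):0 a10@(4,0):1 a11@(1,0):1 a12@(2,2):0
t=2: (unchanged — steady state)

5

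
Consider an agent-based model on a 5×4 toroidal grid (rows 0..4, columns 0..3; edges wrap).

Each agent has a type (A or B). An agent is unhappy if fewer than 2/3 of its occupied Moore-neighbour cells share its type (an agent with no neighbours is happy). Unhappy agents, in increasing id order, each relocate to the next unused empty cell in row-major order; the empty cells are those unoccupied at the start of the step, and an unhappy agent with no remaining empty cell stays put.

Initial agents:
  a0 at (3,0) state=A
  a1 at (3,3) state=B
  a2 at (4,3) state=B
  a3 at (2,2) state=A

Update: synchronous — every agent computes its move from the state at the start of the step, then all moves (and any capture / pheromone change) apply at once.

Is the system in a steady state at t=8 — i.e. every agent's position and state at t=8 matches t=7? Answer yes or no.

no

t=1: a0@(0,0):A a1@(0,1):B a2@(0,2):B a3@(0,3):A
t=2: a0@(1,0):A a1@(1,1):B a2@(1,2):B a3@(1,3):A
t=3: a0@(0,0):A a1@(0,1):B a2@(0,2):B a3@(0,3):A
t=4: a0@(1,0):A a1@(1,1):B a2@(1,2):B a3@(1,3):A
t=5: a0@(0,0):A a1@(0,1):B a2@(0,2):B a3@(0,3):A
t=6: a0@(1,0):A a1@(1,1):B a2@(1,2):B a3@(1,3):A
t=7: a0@(0,0):A a1@(0,1):B a2@(0,2):B a3@(0,3):A
t=8: a0@(1,0):A a1@(1,1):B a2@(1,2):B a3@(1,3):A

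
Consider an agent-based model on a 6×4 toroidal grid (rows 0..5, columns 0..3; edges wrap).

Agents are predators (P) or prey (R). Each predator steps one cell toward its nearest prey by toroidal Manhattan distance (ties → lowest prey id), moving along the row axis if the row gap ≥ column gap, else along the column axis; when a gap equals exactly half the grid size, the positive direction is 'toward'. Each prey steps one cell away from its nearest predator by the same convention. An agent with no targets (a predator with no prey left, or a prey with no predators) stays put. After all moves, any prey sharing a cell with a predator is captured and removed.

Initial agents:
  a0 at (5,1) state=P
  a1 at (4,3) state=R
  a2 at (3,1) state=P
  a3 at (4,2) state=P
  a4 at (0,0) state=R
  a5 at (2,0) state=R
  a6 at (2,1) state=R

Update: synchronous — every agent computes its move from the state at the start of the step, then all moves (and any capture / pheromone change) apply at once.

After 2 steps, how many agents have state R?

4

t=1: a0@(0,1):P a1@(4,0):R a2@(2,1):P a3@(4,3):P a4@(1,0):R a5@(1,0):R a6@(1,1):R
t=2: a0@(1,1):P a1@(4,1):R a2@(1,1):P a3@(4,0):P a4@(2,0):R a5@(2,0):R a6@(2,1):R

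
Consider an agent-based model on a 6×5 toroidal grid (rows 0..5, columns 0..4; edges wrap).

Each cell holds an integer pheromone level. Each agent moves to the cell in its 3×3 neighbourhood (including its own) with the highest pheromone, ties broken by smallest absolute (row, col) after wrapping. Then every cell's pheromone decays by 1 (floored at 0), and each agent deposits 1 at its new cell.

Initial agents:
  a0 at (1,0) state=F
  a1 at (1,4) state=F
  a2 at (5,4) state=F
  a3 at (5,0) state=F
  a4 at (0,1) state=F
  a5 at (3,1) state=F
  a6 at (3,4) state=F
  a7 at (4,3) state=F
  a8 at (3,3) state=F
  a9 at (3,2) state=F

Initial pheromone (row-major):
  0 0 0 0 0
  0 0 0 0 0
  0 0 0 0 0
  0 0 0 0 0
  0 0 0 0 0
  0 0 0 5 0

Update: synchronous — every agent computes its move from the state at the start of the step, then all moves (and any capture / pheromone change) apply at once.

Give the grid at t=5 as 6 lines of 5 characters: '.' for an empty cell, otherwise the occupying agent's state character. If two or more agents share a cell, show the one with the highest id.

t=1: a0@(0,0) a1@(0,0) a2@(5,3) a3@(0,0) a4@(0,0) a5@(2,0) a6@(2,0) a7@(5,3) a8@(2,2) a9@(2,1) | pheromone: 4 0 0 0 0 / 0 0 0 0 0 / 2 1 1 0 0 / 0 0 0 0 0 / 0 0 0 0 0 / 0 0 0 6 0
t=2: a0@(0,0) a1@(0,0) a2@(5,3) a3@(0,0) a4@(0,0) a5@(2,0) a6@(2,0) a7@(5,3) a8@(2,1) a9@(2,0) | pheromone: 7 0 0 0 0 / 0 0 0 0 0 / 4 1 0 0 0 / 0 0 0 0 0 / 0 0 0 0 0 / 0 0 0 7 0
t=3: a0@(0,0) a1@(0,0) a2@(5,3) a3@(0,0) a4@(0,0) a5@(2,0) a6@(2,0) a7@(5,3) a8@(2,0) a9@(2,0) | pheromone: 10 0 0 0 0 / 0 0 0 0 0 / 7 0 0 0 0 / 0 0 0 0 0 / 0 0 0 0 0 / 0 0 0 8 0
t=4: a0@(0,0) a1@(0,0) a2@(5,3) a3@(0,0) a4@(0,0) a5@(2,0) a6@(2,0) a7@(5,3) a8@(2,0) a9@(2,0) | pheromone: 13 0 0 0 0 / 0 0 0 0 0 / 10 0 0 0 0 / 0 0 0 0 0 / 0 0 0 0 0 / 0 0 0 9 0
t=5: a0@(0,0) a1@(0,0) a2@(5,3) a3@(0,0) a4@(0,0) a5@(2,0) a6@(2,0) a7@(5,3) a8@(2,0) a9@(2,0) | pheromone: 16 0 0 0 0 / 0 0 0 0 0 / 13 0 0 0 0 / 0 0 0 0 0 / 0 0 0 0 0 / 0 0 0 10 0

F....
.....
F....
.....
.....
...F.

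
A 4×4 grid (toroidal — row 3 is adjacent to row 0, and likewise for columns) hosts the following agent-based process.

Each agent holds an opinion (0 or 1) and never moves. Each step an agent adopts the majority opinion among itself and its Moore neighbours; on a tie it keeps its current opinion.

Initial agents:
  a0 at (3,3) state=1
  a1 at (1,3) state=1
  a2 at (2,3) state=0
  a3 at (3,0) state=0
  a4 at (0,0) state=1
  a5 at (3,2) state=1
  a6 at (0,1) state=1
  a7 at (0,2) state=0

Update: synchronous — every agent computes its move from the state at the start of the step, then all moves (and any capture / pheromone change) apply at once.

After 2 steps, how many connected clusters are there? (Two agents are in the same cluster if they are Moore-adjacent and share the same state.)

1

t=1: a0@(3,3):1 a1@(1,3):1 a2@(2,3):1 a3@(3,0):1 a4@(0,0):1 a5@(3,2):1 a6@(0,1):1 a7@(0,2):1
t=2: (unchanged — steady state)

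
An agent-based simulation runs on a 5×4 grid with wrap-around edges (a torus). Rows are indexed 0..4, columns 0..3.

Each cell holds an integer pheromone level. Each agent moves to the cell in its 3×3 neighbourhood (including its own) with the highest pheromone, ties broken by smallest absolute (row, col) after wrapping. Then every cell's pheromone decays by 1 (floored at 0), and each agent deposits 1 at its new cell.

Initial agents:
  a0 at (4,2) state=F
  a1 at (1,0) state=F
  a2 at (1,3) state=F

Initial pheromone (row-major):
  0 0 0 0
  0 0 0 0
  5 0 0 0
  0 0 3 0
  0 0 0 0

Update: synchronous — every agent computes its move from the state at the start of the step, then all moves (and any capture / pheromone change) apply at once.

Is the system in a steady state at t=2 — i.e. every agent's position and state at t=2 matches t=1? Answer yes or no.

yes

t=1: a0@(3,2) a1@(2,0) a2@(2,0) | pheromone: 0 0 0 0 / 0 0 0 0 / 6 0 0 0 / 0 0 3 0 / 0 0 0 0
t=2: a0@(3,2) a1@(2,0) a2@(2,0) | pheromone: 0 0 0 0 / 0 0 0 0 / 7 0 0 0 / 0 0 3 0 / 0 0 0 0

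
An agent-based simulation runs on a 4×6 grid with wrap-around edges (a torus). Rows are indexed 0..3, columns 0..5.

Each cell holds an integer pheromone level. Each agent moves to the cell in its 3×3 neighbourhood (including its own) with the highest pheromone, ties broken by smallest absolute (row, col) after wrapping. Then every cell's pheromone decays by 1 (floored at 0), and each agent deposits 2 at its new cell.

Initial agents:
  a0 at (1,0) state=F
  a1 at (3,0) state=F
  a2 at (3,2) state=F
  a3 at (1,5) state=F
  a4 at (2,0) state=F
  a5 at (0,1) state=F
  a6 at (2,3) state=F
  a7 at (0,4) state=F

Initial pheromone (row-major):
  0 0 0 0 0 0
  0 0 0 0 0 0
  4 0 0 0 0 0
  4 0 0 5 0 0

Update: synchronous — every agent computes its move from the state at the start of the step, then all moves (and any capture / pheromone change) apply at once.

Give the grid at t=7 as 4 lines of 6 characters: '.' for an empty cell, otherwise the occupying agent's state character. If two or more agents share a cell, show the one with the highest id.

t=1: a0@(2,0) a1@(2,0) a2@(3,3) a3@(2,0) a4@(2,0) a5@(3,0) a6@(3,3) a7@(3,3) | pheromone: 0 0 0 0 0 0 / 0 0 0 0 0 0 / 11 0 0 0 0 0 / 5 0 0 10 0 0
t=2: a0@(2,0) a1@(2,0) a2@(3,3) a3@(2,0) a4@(2,0) a5@(2,0) a6@(3,3) a7@(3,3) | pheromone: 0 0 0 0 0 0 / 0 0 0 0 0 0 / 20 0 0 0 0 0 / 4 0 0 15 0 0
t=3: a0@(2,0) a1@(2,0) a2@(3,3) a3@(2,0) a4@(2,0) a5@(2,0) a6@(3,3) a7@(3,3) | pheromone: 0 0 0 0 0 0 / 0 0 0 0 0 0 / 29 0 0 0 0 0 / 3 0 0 20 0 0
t=4: a0@(2,0) a1@(2,0) a2@(3,3) a3@(2,0) a4@(2,0) a5@(2,0) a6@(3,3) a7@(3,3) | pheromone: 0 0 0 0 0 0 / 0 0 0 0 0 0 / 38 0 0 0 0 0 / 2 0 0 25 0 0
t=5: a0@(2,0) a1@(2,0) a2@(3,3) a3@(2,0) a4@(2,0) a5@(2,0) a6@(3,3) a7@(3,3) | pheromone: 0 0 0 0 0 0 / 0 0 0 0 0 0 / 47 0 0 0 0 0 / 1 0 0 30 0 0
t=6: a0@(2,0) a1@(2,0) a2@(3,3) a3@(2,0) a4@(2,0) a5@(2,0) a6@(3,3) a7@(3,3) | pheromone: 0 0 0 0 0 0 / 0 0 0 0 0 0 / 56 0 0 0 0 0 / 0 0 0 35 0 0
t=7: a0@(2,0) a1@(2,0) a2@(3,3) a3@(2,0) a4@(2,0) a5@(2,0) a6@(3,3) a7@(3,3) | pheromone: 0 0 0 0 0 0 / 0 0 0 0 0 0 / 65 0 0 0 0 0 / 0 0 0 40 0 0

......
......
F.....
...F..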